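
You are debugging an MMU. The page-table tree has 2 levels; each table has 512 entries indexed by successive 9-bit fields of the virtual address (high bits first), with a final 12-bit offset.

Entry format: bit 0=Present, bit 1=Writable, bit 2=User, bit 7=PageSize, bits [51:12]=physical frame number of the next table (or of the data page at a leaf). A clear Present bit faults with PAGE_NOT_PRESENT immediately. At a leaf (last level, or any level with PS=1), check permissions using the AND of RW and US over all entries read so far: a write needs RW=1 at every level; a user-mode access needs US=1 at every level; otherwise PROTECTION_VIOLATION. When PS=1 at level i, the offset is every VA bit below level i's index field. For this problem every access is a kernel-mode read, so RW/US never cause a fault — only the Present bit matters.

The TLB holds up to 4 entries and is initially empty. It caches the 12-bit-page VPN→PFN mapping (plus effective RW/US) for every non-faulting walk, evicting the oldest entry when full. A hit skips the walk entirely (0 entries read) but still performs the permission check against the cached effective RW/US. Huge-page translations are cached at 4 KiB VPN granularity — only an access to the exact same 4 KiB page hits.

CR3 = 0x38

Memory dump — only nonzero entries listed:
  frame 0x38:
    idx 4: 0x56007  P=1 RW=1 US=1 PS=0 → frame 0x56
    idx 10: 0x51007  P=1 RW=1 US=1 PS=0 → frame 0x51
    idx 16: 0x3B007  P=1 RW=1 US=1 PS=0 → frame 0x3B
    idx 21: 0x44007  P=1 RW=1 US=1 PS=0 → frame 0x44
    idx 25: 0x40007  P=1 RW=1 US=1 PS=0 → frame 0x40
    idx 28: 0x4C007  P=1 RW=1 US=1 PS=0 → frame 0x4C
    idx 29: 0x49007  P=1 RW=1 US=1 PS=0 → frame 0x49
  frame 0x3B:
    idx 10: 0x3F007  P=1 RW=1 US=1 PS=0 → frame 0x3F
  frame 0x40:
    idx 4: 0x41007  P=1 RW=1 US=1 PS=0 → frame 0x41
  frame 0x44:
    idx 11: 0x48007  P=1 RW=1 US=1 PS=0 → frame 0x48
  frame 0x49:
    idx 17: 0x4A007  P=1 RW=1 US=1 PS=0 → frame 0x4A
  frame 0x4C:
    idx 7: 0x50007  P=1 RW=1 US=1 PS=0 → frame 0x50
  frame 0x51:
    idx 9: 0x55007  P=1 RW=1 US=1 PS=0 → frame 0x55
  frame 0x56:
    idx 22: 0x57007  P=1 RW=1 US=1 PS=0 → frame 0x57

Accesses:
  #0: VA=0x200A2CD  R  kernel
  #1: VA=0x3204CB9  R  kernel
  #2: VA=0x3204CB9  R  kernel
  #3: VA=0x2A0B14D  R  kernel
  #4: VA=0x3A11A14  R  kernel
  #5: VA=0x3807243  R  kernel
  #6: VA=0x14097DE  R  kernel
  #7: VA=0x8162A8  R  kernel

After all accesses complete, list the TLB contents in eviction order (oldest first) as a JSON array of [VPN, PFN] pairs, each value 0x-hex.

Walk each access:
#0 VA=0x200A2CD (r,kernel):
  L0 @0x38[16] → 0x3B007  P=1,RW=1,US=1,PS=0
  L1 @0x3B[10] → 0x3F007  P=1,RW=1,US=1,PS=0
  ⇒ phys 0x3F2CD  [2 reads]
#1 VA=0x3204CB9 (r,kernel):
  L0 @0x38[25] → 0x40007  P=1,RW=1,US=1,PS=0
  L1 @0x40[4] → 0x41007  P=1,RW=1,US=1,PS=0
  ⇒ phys 0x41CB9  [2 reads]
#2 VA=0x3204CB9 (r,kernel):
  TLB hit vpn=0x3204 → PA=0x41CB9
#3 VA=0x2A0B14D (r,kernel):
  L0 @0x38[21] → 0x44007  P=1,RW=1,US=1,PS=0
  L1 @0x44[11] → 0x48007  P=1,RW=1,US=1,PS=0
  ⇒ phys 0x4814D  [2 reads]
#4 VA=0x3A11A14 (r,kernel):
  L0 @0x38[29] → 0x49007  P=1,RW=1,US=1,PS=0
  L1 @0x49[17] → 0x4A007  P=1,RW=1,US=1,PS=0
  ⇒ phys 0x4AA14  [2 reads]
#5 VA=0x3807243 (r,kernel):
  L0 @0x38[28] → 0x4C007  P=1,RW=1,US=1,PS=0
  L1 @0x4C[7] → 0x50007  P=1,RW=1,US=1,PS=0
  ⇒ phys 0x50243  [2 reads]
#6 VA=0x14097DE (r,kernel):
  L0 @0x38[10] → 0x51007  P=1,RW=1,US=1,PS=0
  L1 @0x51[9] → 0x55007  P=1,RW=1,US=1,PS=0
  ⇒ phys 0x557DE  [2 reads]
#7 VA=0x8162A8 (r,kernel):
  L0 @0x38[4] → 0x56007  P=1,RW=1,US=1,PS=0
  L1 @0x56[22] → 0x57007  P=1,RW=1,US=1,PS=0
  ⇒ phys 0x572A8  [2 reads]

TLB: [["0x3A11", "0x4A"], ["0x3807", "0x50"], ["0x1409", "0x55"], ["0x816", "0x57"]]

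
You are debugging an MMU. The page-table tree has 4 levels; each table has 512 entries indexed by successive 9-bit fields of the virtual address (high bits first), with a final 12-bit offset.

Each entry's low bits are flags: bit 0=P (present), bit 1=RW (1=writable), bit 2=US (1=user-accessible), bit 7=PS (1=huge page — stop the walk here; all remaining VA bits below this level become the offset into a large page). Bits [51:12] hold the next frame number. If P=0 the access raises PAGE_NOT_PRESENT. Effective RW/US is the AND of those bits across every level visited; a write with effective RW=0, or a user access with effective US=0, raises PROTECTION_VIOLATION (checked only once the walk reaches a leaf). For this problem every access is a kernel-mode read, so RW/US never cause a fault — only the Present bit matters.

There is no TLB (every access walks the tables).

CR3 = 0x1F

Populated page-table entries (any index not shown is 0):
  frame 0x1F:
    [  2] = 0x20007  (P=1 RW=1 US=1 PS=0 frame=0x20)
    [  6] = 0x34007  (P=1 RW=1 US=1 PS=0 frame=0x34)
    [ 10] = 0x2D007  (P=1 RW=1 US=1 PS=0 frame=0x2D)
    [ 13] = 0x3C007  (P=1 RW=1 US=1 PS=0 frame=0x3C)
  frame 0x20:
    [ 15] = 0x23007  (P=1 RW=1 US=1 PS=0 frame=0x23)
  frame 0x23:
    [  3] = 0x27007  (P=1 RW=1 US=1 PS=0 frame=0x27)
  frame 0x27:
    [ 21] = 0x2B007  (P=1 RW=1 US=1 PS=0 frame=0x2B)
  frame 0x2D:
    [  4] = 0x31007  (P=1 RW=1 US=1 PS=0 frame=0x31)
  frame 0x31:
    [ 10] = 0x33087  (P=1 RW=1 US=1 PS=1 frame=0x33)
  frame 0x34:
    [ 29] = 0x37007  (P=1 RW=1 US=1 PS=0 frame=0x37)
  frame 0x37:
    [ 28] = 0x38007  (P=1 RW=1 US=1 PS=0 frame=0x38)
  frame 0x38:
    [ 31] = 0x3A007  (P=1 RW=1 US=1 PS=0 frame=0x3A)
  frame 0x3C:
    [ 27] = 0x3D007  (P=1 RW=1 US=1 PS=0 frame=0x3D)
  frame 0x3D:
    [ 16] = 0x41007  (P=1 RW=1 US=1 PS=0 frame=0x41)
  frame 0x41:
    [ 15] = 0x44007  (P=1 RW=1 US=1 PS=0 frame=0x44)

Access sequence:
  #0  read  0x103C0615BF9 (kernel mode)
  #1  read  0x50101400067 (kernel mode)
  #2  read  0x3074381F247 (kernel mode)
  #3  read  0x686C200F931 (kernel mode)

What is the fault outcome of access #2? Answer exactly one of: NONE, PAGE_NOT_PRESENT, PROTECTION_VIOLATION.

Trace:
#0 VA=0x103C0615BF9 (r,kernel):
  [0] read 0x1F idx=2: raw=0x20007 flags P=1 W=1 U=1 S=0
  [1] read 0x20 idx=15: raw=0x23007 flags P=1 W=1 U=1 S=0
  [2] read 0x23 idx=3: raw=0x27007 flags P=1 W=1 U=1 S=0
  [3] read 0x27 idx=21: raw=0x2B007 flags P=1 W=1 U=1 S=0
  ✓ 0x2BBF9  — 4 lookups
#1 VA=0x50101400067 (r,kernel):
  [0] read 0x1F idx=10: raw=0x2D007 flags P=1 W=1 U=1 S=0
  [1] read 0x2D idx=4: raw=0x31007 flags P=1 W=1 U=1 S=0
  [2] read 0x31 idx=10: raw=0x33087 flags P=1 W=1 U=1 S=1
  ✓ 0x33067 (huge @L2)  — 3 lookups
#2 VA=0x3074381F247 (r,kernel):
  [0] read 0x1F idx=6: raw=0x34007 flags P=1 W=1 U=1 S=0
  [1] read 0x34 idx=29: raw=0x37007 flags P=1 W=1 U=1 S=0
  [2] read 0x37 idx=28: raw=0x38007 flags P=1 W=1 U=1 S=0
  [3] read 0x38 idx=31: raw=0x3A007 flags P=1 W=1 U=1 S=0
  ✓ 0x3A247  — 4 lookups
#3 VA=0x686C200F931 (r,kernel):
  [0] read 0x1F idx=13: raw=0x3C007 flags P=1 W=1 U=1 S=0
  [1] read 0x3C idx=27: raw=0x3D007 flags P=1 W=1 U=1 S=0
  [2] read 0x3D idx=16: raw=0x41007 flags P=1 W=1 U=1 S=0
  [3] read 0x41 idx=15: raw=0x44007 flags P=1 W=1 U=1 S=0
  ✓ 0x44931  — 4 lookups

Access #2 fault: NONE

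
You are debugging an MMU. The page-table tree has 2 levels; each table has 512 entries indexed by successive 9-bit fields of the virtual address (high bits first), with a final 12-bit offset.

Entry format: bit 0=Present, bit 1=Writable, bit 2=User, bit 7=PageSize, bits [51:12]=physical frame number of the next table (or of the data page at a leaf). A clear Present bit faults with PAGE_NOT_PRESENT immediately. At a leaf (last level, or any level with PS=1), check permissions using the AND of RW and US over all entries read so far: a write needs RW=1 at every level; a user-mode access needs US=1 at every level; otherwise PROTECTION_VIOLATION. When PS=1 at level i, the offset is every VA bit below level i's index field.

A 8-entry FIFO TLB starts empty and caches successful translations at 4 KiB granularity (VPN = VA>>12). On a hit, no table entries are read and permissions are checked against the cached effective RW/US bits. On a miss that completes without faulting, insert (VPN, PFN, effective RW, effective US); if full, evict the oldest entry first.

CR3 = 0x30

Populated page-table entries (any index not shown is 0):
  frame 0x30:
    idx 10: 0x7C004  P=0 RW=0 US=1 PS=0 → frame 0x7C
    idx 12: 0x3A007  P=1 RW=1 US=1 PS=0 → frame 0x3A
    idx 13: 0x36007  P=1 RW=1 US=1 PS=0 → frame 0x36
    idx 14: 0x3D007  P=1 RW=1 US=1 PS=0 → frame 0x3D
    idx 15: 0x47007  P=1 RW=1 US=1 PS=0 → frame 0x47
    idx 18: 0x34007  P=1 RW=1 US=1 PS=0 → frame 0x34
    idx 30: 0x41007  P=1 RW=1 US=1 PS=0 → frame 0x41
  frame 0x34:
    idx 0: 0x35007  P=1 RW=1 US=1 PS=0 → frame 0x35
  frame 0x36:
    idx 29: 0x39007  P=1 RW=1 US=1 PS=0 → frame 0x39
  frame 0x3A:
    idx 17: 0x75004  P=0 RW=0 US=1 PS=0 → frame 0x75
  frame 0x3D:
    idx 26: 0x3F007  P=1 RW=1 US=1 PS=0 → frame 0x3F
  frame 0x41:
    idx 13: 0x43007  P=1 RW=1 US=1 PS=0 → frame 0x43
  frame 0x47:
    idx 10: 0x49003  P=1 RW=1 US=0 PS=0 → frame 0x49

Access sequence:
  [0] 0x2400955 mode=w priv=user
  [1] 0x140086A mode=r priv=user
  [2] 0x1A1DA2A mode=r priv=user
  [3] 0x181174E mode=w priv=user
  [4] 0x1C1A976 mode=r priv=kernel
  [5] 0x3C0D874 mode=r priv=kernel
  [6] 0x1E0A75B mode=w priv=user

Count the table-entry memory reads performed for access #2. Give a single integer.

Walk each access:
#0 VA=0x2400955 (w,user):
  L0 @0x30[18] → 0x34007  P=1,RW=1,US=1,PS=0
  L1 @0x34[0] → 0x35007  P=1,RW=1,US=1,PS=0
  ✓ 0x35955  — 2 lookups
#1 VA=0x140086A (r,user):
  L0 @0x30[10] → 0x7C004  P=0,RW=0,US=1,PS=0
  → PAGE_NOT_PRESENT  (1 entries read)
#2 VA=0x1A1DA2A (r,user):
  L0 @0x30[13] → 0x36007  P=1,RW=1,US=1,PS=0
  L1 @0x36[29] → 0x39007  P=1,RW=1,US=1,PS=0
  ✓ 0x39A2A  — 2 lookups
#3 VA=0x181174E (w,user):
  L0 @0x30[12] → 0x3A007  P=1,RW=1,US=1,PS=0
  L1 @0x3A[17] → 0x75004  P=0,RW=0,US=1,PS=0
  → PAGE_NOT_PRESENT  (2 entries read)
#4 VA=0x1C1A976 (r,kernel):
  L0 @0x30[14] → 0x3D007  P=1,RW=1,US=1,PS=0
  L1 @0x3D[26] → 0x3F007  P=1,RW=1,US=1,PS=0
  ✓ 0x3F976  — 2 lookups
#5 VA=0x3C0D874 (r,kernel):
  L0 @0x30[30] → 0x41007  P=1,RW=1,US=1,PS=0
  L1 @0x41[13] → 0x43007  P=1,RW=1,US=1,PS=0
  ✓ 0x43874  — 2 lookups
#6 VA=0x1E0A75B (w,user):
  L0 @0x30[15] → 0x47007  P=1,RW=1,US=1,PS=0
  L1 @0x47[10] → 0x49003  P=1,RW=1,US=0,PS=0
  → PROTECTION_VIOLATION  (2 entries read)

Entries read for #2: 2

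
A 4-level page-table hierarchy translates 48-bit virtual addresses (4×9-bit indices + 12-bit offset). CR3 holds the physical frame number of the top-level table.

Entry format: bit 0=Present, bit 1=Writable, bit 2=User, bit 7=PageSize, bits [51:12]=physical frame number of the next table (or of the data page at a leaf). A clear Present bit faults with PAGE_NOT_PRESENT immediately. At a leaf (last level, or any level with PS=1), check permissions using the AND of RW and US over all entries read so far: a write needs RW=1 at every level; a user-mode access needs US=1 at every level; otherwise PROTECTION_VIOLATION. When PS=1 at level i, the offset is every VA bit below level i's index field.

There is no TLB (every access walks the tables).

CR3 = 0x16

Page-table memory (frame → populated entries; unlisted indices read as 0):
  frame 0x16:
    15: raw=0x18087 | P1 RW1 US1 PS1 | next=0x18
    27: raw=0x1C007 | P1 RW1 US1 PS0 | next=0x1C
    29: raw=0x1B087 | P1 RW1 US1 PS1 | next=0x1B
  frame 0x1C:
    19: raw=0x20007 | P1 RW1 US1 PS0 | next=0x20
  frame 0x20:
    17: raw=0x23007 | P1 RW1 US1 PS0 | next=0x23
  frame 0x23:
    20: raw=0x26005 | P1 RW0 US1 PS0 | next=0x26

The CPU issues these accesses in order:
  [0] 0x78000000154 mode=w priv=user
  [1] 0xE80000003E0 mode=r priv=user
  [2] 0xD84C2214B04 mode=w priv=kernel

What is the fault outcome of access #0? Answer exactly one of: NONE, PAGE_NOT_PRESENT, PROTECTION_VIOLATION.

Walk each access:
#0 VA=0x78000000154 (w,user):
  [0] read 0x16 idx=15: raw=0x18087 flags P=1 W=1 U=1 S=1
  ⇒ phys 0x18154 (huge @L0)  [1 reads]
#1 VA=0xE80000003E0 (r,user):
  [0] read 0x16 idx=29: raw=0x1B087 flags P=1 W=1 U=1 S=1
  ⇒ phys 0x1B3E0 (huge @L0)  [1 reads]
#2 VA=0xD84C2214B04 (w,kernel):
  [0] read 0x16 idx=27: raw=0x1C007 flags P=1 W=1 U=1 S=0
  [1] read 0x1C idx=19: raw=0x20007 flags P=1 W=1 U=1 S=0
  [2] read 0x20 idx=17: raw=0x23007 flags P=1 W=1 U=1 S=0
  [3] read 0x23 idx=20: raw=0x26005 flags P=1 W=0 U=1 S=0
  ⇒ fault: PROTECTION_VIOLATION  — 4 lookups

Access #0 fault: NONE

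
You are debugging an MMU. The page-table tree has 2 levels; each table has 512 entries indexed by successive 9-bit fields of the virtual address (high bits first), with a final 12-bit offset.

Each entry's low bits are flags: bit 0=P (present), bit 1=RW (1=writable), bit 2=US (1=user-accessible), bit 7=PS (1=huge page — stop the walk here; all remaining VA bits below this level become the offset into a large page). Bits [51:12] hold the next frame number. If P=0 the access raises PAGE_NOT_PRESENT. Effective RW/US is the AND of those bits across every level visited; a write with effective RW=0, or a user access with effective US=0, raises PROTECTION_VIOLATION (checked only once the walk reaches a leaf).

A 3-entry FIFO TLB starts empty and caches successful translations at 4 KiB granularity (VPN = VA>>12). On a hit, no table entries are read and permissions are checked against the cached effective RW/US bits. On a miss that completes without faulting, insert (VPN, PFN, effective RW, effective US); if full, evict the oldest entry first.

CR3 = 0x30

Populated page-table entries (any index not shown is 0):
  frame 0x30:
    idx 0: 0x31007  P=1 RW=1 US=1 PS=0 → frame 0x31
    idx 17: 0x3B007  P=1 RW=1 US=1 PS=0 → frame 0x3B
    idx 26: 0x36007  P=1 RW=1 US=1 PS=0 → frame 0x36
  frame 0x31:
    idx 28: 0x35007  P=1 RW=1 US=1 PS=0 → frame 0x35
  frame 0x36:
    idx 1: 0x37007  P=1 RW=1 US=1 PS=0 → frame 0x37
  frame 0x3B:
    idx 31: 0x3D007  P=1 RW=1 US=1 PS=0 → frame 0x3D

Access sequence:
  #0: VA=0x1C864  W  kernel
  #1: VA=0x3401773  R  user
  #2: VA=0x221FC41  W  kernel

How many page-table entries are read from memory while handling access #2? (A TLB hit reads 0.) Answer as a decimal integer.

Walk each access:
#0 VA=0x1C864 (w,kernel):
  lvl0: tbl 0x30, slot 0 ⇒ 0x31007 (P1/RW1/US1/PS0)
  lvl1: tbl 0x31, slot 28 ⇒ 0x35007 (P1/RW1/US1/PS0)
  ⇒ phys 0x35864  [2 reads]
#1 VA=0x3401773 (r,user):
  lvl0: tbl 0x30, slot 26 ⇒ 0x36007 (P1/RW1/US1/PS0)
  lvl1: tbl 0x36, slot 1 ⇒ 0x37007 (P1/RW1/US1/PS0)
  ⇒ phys 0x37773  [2 reads]
#2 VA=0x221FC41 (w,kernel):
  lvl0: tbl 0x30, slot 17 ⇒ 0x3B007 (P1/RW1/US1/PS0)
  lvl1: tbl 0x3B, slot 31 ⇒ 0x3D007 (P1/RW1/US1/PS0)
  ⇒ phys 0x3DC41  [2 reads]

Entries read for #2: 2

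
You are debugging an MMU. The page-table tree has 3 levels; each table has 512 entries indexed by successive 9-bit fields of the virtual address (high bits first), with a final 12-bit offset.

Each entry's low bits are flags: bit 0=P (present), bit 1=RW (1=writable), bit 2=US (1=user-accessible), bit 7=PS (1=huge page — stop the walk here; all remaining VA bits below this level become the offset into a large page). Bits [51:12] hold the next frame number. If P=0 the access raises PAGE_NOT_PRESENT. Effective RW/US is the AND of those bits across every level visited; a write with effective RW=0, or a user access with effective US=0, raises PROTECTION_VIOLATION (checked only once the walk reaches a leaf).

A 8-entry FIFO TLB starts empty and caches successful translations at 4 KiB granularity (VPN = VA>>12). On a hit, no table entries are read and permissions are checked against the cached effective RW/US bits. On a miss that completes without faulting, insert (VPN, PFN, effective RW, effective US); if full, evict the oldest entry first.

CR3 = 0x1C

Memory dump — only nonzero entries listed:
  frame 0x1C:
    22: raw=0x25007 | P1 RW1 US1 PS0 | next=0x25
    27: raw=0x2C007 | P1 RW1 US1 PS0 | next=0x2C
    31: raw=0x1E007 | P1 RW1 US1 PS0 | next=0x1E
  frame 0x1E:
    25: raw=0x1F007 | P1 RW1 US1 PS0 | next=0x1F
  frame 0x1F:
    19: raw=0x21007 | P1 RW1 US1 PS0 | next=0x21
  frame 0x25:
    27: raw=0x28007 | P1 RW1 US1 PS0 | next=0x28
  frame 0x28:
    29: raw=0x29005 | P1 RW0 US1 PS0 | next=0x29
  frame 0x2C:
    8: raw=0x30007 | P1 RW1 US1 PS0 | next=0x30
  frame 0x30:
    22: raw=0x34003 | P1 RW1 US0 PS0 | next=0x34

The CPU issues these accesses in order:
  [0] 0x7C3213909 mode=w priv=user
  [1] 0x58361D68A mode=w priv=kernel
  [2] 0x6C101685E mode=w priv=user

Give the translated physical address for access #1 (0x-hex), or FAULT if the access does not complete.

Walk each access:
#0 VA=0x7C3213909 (w,user):
  L0: frame=0x1C idx=31 entry=0x1E007 [P=1 RW=1 US=1 PS=0]
  L1: frame=0x1E idx=25 entry=0x1F007 [P=1 RW=1 US=1 PS=0]
  L2: frame=0x1F idx=19 entry=0x21007 [P=1 RW=1 US=1 PS=0]
  ✓ 0x21909  — 3 lookups
#1 VA=0x58361D68A (w,kernel):
  L0: frame=0x1C idx=22 entry=0x25007 [P=1 RW=1 US=1 PS=0]
  L1: frame=0x25 idx=27 entry=0x28007 [P=1 RW=1 US=1 PS=0]
  L2: frame=0x28 idx=29 entry=0x29005 [P=1 RW=0 US=1 PS=0]
  ⇒ fault: PROTECTION_VIOLATION  — 3 lookups
#2 VA=0x6C101685E (w,user):
  L0: frame=0x1C idx=27 entry=0x2C007 [P=1 RW=1 US=1 PS=0]
  L1: frame=0x2C idx=8 entry=0x30007 [P=1 RW=1 US=1 PS=0]
  L2: frame=0x30 idx=22 entry=0x34003 [P=1 RW=1 US=0 PS=0]
  ⇒ fault: PROTECTION_VIOLATION  — 3 lookups

Access #1 PA: FAULT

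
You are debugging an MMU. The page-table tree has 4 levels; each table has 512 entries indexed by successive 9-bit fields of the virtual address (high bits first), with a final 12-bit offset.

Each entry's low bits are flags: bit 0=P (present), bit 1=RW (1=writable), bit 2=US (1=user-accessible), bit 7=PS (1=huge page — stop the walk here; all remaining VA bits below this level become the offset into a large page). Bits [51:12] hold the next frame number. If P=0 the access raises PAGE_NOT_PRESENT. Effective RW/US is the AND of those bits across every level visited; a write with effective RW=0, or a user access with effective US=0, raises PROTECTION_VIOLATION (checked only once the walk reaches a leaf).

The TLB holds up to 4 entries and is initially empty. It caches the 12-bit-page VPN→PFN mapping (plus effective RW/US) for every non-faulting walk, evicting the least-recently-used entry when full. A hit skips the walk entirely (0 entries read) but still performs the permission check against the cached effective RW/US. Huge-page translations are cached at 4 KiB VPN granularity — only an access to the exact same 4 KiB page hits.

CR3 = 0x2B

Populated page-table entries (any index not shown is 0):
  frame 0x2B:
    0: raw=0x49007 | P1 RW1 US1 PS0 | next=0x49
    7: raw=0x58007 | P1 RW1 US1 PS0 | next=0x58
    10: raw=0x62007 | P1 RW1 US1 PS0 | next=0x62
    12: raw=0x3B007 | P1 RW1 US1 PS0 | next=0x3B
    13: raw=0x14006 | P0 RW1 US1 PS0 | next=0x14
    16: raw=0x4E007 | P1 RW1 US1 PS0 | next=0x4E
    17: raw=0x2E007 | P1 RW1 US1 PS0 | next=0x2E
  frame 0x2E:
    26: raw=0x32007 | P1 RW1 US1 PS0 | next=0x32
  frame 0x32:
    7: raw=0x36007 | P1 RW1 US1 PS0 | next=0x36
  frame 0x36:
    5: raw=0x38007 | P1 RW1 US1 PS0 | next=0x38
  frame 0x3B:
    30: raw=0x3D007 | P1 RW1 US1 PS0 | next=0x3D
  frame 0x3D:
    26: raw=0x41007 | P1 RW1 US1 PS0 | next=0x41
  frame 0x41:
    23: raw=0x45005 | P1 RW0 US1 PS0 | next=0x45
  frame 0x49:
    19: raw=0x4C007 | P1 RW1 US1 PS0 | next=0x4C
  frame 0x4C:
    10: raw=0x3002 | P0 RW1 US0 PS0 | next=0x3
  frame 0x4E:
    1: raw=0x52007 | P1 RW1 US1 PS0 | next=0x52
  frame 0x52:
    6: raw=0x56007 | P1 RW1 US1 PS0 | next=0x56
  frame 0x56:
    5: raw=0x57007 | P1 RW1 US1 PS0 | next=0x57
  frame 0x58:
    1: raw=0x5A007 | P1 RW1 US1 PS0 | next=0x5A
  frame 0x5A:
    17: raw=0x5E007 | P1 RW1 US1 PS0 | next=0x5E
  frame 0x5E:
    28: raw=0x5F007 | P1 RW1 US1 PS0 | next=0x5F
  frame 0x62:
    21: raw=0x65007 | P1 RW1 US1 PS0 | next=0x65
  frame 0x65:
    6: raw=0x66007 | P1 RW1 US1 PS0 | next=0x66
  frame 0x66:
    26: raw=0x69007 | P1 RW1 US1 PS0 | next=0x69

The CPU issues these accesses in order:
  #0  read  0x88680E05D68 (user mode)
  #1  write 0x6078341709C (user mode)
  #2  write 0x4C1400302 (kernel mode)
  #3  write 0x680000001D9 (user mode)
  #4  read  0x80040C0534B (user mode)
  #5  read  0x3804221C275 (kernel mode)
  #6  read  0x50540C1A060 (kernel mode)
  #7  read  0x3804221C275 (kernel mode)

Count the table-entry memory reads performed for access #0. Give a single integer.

Walk each access:
#0 VA=0x88680E05D68 (r,user):
  lvl0: tbl 0x2B, slot 17 ⇒ 0x2E007 (P1/RW1/US1/PS0)
  lvl1: tbl 0x2E, slot 26 ⇒ 0x32007 (P1/RW1/US1/PS0)
  lvl2: tbl 0x32, slot 7 ⇒ 0x36007 (P1/RW1/US1/PS0)
  lvl3: tbl 0x36, slot 5 ⇒ 0x38007 (P1/RW1/US1/PS0)
  ✓ 0x38D68  — 4 lookups
#1 VA=0x6078341709C (w,user):
  lvl0: tbl 0x2B, slot 12 ⇒ 0x3B007 (P1/RW1/US1/PS0)
  lvl1: tbl 0x3B, slot 30 ⇒ 0x3D007 (P1/RW1/US1/PS0)
  lvl2: tbl 0x3D, slot 26 ⇒ 0x41007 (P1/RW1/US1/PS0)
  lvl3: tbl 0x41, slot 23 ⇒ 0x45005 (P1/RW0/US1/PS0)
  → PROTECTION_VIOLATION  (4 entries read)
#2 VA=0x4C1400302 (w,kernel):
  lvl0: tbl 0x2B, slot 0 ⇒ 0x49007 (P1/RW1/US1/PS0)
  lvl1: tbl 0x49, slot 19 ⇒ 0x4C007 (P1/RW1/US1/PS0)
  lvl2: tbl 0x4C, slot 10 ⇒ 0x3002 (P0/RW1/US0/PS0)
  → PAGE_NOT_PRESENT  (3 entries read)
#3 VA=0x680000001D9 (w,user):
  lvl0: tbl 0x2B, slot 13 ⇒ 0x14006 (P0/RW1/US1/PS0)
  → PAGE_NOT_PRESENT  (1 entries read)
#4 VA=0x80040C0534B (r,user):
  lvl0: tbl 0x2B, slot 16 ⇒ 0x4E007 (P1/RW1/US1/PS0)
  lvl1: tbl 0x4E, slot 1 ⇒ 0x52007 (P1/RW1/US1/PS0)
  lvl2: tbl 0x52, slot 6 ⇒ 0x56007 (P1/RW1/US1/PS0)
  lvl3: tbl 0x56, slot 5 ⇒ 0x57007 (P1/RW1/US1/PS0)
  ✓ 0x5734B  — 4 lookups
#5 VA=0x3804221C275 (r,kernel):
  lvl0: tbl 0x2B, slot 7 ⇒ 0x58007 (P1/RW1/US1/PS0)
  lvl1: tbl 0x58, slot 1 ⇒ 0x5A007 (P1/RW1/US1/PS0)
  lvl2: tbl 0x5A, slot 17 ⇒ 0x5E007 (P1/RW1/US1/PS0)
  lvl3: tbl 0x5E, slot 28 ⇒ 0x5F007 (P1/RW1/US1/PS0)
  ✓ 0x5F275  — 4 lookups
#6 VA=0x50540C1A060 (r,kernel):
  lvl0: tbl 0x2B, slot 10 ⇒ 0x62007 (P1/RW1/US1/PS0)
  lvl1: tbl 0x62, slot 21 ⇒ 0x65007 (P1/RW1/US1/PS0)
  lvl2: tbl 0x65, slot 6 ⇒ 0x66007 (P1/RW1/US1/PS0)
  lvl3: tbl 0x66, slot 26 ⇒ 0x69007 (P1/RW1/US1/PS0)
  ✓ 0x69060  — 4 lookups
#7 VA=0x3804221C275 (r,kernel):
  TLB hit vpn=0x3804221C → PA=0x5F275

Entries read for #0: 4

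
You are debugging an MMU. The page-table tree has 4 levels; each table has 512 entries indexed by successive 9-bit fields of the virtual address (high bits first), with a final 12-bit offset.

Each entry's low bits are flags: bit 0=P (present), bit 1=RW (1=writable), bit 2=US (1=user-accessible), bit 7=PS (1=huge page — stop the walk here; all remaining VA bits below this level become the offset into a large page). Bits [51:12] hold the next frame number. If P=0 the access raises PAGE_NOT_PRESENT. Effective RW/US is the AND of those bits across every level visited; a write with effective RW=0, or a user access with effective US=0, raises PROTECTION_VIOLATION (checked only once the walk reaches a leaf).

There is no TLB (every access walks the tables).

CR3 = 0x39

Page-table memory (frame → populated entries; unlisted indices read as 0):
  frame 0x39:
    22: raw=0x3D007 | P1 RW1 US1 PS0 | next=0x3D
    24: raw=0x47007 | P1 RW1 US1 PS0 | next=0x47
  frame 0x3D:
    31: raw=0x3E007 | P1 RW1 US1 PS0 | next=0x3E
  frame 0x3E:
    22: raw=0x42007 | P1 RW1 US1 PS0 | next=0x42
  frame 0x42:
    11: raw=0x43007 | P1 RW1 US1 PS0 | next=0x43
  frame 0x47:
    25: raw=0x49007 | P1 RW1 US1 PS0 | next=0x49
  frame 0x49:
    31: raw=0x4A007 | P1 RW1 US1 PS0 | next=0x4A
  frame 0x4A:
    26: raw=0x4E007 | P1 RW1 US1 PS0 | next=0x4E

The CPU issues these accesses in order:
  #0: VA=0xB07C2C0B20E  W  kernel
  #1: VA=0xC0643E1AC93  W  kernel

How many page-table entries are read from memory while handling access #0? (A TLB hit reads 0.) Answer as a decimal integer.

Walk each access:
#0 VA=0xB07C2C0B20E (w,kernel):
  L0: frame=0x39 idx=22 entry=0x3D007 [P=1 RW=1 US=1 PS=0]
  L1: frame=0x3D idx=31 entry=0x3E007 [P=1 RW=1 US=1 PS=0]
  L2: frame=0x3E idx=22 entry=0x42007 [P=1 RW=1 US=1 PS=0]
  L3: frame=0x42 idx=11 entry=0x43007 [P=1 RW=1 US=1 PS=0]
  ✓ 0x4320E  — 4 lookups
#1 VA=0xC0643E1AC93 (w,kernel):
  L0: frame=0x39 idx=24 entry=0x47007 [P=1 RW=1 US=1 PS=0]
  L1: frame=0x47 idx=25 entry=0x49007 [P=1 RW=1 US=1 PS=0]
  L2: frame=0x49 idx=31 entry=0x4A007 [P=1 RW=1 US=1 PS=0]
  L3: frame=0x4A idx=26 entry=0x4E007 [P=1 RW=1 US=1 PS=0]
  ✓ 0x4EC93  — 4 lookups

Entries read for #0: 4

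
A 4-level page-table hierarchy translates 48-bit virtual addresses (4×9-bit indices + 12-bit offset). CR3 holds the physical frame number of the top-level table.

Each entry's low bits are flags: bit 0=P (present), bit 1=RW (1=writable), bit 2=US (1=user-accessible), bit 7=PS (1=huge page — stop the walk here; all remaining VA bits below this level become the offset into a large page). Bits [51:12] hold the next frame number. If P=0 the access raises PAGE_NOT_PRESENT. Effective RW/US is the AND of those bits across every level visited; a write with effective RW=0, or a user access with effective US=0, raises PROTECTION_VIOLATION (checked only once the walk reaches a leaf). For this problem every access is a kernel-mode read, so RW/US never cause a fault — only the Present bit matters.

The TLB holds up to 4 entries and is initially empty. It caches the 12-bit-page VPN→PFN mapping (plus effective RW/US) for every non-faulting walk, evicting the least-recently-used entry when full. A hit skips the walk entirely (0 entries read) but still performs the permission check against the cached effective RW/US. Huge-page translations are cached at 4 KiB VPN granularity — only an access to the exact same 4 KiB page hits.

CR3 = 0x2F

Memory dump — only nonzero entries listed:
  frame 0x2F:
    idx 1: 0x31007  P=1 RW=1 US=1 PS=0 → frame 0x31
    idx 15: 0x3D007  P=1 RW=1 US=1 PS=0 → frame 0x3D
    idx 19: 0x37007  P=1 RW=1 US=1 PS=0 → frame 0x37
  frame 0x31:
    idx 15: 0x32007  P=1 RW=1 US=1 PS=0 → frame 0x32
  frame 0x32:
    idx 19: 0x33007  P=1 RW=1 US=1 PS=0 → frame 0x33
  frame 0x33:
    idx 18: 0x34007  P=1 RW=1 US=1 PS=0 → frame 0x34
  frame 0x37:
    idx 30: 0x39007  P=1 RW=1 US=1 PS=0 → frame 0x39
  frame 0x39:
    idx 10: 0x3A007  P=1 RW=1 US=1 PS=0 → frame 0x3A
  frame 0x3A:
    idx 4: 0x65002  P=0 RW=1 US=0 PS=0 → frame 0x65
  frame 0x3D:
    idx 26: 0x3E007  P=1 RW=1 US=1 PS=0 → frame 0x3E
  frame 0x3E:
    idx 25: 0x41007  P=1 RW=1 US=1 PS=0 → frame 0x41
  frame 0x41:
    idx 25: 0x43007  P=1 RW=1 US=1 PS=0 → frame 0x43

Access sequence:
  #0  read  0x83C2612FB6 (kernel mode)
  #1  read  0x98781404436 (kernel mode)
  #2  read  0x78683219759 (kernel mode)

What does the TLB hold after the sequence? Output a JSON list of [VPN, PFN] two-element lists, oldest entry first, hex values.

Per-access translation:
#0 VA=0x83C2612FB6 (r,kernel):
  lvl0: tbl 0x2F, slot 1 ⇒ 0x31007 (P1/RW1/US1/PS0)
  lvl1: tbl 0x31, slot 15 ⇒ 0x32007 (P1/RW1/US1/PS0)
  lvl2: tbl 0x32, slot 19 ⇒ 0x33007 (P1/RW1/US1/PS0)
  lvl3: tbl 0x33, slot 18 ⇒ 0x34007 (P1/RW1/US1/PS0)
  → PA=0x34FB6  (4 entries read)
#1 VA=0x98781404436 (r,kernel):
  lvl0: tbl 0x2F, slot 19 ⇒ 0x37007 (P1/RW1/US1/PS0)
  lvl1: tbl 0x37, slot 30 ⇒ 0x39007 (P1/RW1/US1/PS0)
  lvl2: tbl 0x39, slot 10 ⇒ 0x3A007 (P1/RW1/US1/PS0)
  lvl3: tbl 0x3A, slot 4 ⇒ 0x65002 (P0/RW1/US0/PS0)
  → PAGE_NOT_PRESENT  (4 entries read)
#2 VA=0x78683219759 (r,kernel):
  lvl0: tbl 0x2F, slot 15 ⇒ 0x3D007 (P1/RW1/US1/PS0)
  lvl1: tbl 0x3D, slot 26 ⇒ 0x3E007 (P1/RW1/US1/PS0)
  lvl2: tbl 0x3E, slot 25 ⇒ 0x41007 (P1/RW1/US1/PS0)
  lvl3: tbl 0x41, slot 25 ⇒ 0x43007 (P1/RW1/US1/PS0)
  → PA=0x43759  (4 entries read)

TLB: [["0x83C2612", "0x34"], ["0x78683219", "0x43"]]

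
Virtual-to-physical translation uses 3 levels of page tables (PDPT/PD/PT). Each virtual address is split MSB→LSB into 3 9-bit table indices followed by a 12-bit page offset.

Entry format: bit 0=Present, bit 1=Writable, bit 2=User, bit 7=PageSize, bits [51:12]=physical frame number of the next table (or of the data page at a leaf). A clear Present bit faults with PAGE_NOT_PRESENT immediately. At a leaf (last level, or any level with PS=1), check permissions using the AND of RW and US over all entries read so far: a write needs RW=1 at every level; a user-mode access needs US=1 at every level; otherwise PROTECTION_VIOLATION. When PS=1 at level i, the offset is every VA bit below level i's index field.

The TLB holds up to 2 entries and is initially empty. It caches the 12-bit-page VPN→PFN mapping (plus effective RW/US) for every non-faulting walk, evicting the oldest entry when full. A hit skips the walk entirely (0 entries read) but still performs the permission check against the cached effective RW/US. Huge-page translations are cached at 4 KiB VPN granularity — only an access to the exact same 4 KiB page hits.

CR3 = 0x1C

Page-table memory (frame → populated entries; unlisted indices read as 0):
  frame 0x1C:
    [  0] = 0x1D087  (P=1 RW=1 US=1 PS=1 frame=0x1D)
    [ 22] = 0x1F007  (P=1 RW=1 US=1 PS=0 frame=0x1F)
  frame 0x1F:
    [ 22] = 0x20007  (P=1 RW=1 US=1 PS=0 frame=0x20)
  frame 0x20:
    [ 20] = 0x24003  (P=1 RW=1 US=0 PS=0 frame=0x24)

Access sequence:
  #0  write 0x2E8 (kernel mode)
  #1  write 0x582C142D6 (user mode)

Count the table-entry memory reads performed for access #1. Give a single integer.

Trace:
#0 VA=0x2E8 (w,kernel):
  lvl0: tbl 0x1C, slot 0 ⇒ 0x1D087 (P1/RW1/US1/PS1)
  → PA=0x1D2E8 (huge @L0)  (1 entries read)
#1 VA=0x582C142D6 (w,user):
  lvl0: tbl 0x1C, slot 22 ⇒ 0x1F007 (P1/RW1/US1/PS0)
  lvl1: tbl 0x1F, slot 22 ⇒ 0x20007 (P1/RW1/US1/PS0)
  lvl2: tbl 0x20, slot 20 ⇒ 0x24003 (P1/RW1/US0/PS0)
  ⇒ fault: PROTECTION_VIOLATION  — 3 lookups

Entries read for #1: 3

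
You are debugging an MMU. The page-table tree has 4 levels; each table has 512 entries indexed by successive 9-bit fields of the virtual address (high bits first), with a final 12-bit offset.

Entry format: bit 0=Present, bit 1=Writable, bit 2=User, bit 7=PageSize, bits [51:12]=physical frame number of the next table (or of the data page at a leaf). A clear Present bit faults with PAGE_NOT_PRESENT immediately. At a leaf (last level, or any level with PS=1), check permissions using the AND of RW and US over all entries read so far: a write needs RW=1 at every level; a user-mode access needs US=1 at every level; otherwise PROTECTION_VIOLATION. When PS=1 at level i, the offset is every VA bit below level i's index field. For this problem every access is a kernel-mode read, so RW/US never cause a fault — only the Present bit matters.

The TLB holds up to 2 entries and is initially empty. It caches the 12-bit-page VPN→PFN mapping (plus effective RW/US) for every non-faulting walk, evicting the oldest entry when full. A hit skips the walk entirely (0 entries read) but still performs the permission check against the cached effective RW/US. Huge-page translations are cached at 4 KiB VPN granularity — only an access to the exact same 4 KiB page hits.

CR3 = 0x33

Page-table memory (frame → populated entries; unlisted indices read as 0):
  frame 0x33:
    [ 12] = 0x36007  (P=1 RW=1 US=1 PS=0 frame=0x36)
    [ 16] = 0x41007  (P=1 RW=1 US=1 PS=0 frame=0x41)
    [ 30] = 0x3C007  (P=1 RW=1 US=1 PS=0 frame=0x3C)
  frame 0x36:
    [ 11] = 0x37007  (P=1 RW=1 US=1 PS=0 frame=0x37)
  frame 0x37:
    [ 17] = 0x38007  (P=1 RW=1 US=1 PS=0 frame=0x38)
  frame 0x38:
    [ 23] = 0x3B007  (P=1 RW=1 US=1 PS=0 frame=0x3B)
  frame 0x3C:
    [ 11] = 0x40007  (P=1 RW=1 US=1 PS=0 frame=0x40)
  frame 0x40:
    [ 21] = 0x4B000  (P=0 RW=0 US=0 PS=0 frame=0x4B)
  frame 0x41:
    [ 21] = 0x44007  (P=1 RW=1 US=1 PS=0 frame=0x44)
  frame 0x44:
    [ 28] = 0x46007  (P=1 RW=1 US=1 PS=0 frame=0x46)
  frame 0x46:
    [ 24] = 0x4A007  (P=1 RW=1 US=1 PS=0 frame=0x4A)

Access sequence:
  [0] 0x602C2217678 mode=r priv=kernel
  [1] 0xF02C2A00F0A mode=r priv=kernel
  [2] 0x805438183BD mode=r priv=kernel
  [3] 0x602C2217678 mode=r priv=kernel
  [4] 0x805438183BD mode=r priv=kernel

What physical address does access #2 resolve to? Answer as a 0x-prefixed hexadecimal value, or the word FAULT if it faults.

Trace:
#0 VA=0x602C2217678 (r,kernel):
  L0 @0x33[12] → 0x36007  P=1,RW=1,US=1,PS=0
  L1 @0x36[11] → 0x37007  P=1,RW=1,US=1,PS=0
  L2 @0x37[17] → 0x38007  P=1,RW=1,US=1,PS=0
  L3 @0x38[23] → 0x3B007  P=1,RW=1,US=1,PS=0
  → PA=0x3B678  (4 entries read)
#1 VA=0xF02C2A00F0A (r,kernel):
  L0 @0x33[30] → 0x3C007  P=1,RW=1,US=1,PS=0
  L1 @0x3C[11] → 0x40007  P=1,RW=1,US=1,PS=0
  L2 @0x40[21] → 0x4B000  P=0,RW=0,US=0,PS=0
  ✗ PAGE_NOT_PRESENT  [3 reads]
#2 VA=0x805438183BD (r,kernel):
  L0 @0x33[16] → 0x41007  P=1,RW=1,US=1,PS=0
  L1 @0x41[21] → 0x44007  P=1,RW=1,US=1,PS=0
  L2 @0x44[28] → 0x46007  P=1,RW=1,US=1,PS=0
  L3 @0x46[24] → 0x4A007  P=1,RW=1,US=1,PS=0
  → PA=0x4A3BD  (4 entries read)
#3 VA=0x602C2217678 (r,kernel):
  TLB hit vpn=0x602C2217 → PA=0x3B678
#4 VA=0x805438183BD (r,kernel):
  TLB hit vpn=0x80543818 → PA=0x4A3BD

Access #2 PA: 0x4A3BD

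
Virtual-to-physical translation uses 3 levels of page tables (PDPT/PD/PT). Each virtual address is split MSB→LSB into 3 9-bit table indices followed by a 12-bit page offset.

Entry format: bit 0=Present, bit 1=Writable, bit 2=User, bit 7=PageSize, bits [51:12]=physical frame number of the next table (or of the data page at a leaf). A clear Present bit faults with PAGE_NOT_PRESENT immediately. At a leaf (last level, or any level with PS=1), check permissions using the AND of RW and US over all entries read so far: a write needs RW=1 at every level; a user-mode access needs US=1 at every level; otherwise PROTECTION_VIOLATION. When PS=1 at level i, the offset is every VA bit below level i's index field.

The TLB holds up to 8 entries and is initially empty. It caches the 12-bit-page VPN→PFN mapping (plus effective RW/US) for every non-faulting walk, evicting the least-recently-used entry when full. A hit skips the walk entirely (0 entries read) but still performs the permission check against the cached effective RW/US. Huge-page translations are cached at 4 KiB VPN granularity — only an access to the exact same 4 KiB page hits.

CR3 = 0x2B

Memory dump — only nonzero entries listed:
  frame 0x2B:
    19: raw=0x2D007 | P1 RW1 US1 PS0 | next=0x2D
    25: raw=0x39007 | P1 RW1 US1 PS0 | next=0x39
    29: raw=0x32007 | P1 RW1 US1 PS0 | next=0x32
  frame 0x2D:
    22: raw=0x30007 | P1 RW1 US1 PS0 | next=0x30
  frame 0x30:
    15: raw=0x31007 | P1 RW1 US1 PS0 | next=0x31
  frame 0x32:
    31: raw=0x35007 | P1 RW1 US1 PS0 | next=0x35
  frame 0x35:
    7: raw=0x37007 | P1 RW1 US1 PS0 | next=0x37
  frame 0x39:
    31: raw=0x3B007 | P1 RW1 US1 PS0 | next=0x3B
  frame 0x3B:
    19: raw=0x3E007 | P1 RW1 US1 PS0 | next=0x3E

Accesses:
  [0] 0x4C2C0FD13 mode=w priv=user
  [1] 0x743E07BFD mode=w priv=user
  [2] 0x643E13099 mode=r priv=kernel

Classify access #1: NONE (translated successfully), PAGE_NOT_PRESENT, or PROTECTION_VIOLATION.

Trace:
#0 VA=0x4C2C0FD13 (w,user):
  lvl0: tbl 0x2B, slot 19 ⇒ 0x2D007 (P1/RW1/US1/PS0)
  lvl1: tbl 0x2D, slot 22 ⇒ 0x30007 (P1/RW1/US1/PS0)
  lvl2: tbl 0x30, slot 15 ⇒ 0x31007 (P1/RW1/US1/PS0)
  ✓ 0x31D13  — 3 lookups
#1 VA=0x743E07BFD (w,user):
  lvl0: tbl 0x2B, slot 29 ⇒ 0x32007 (P1/RW1/US1/PS0)
  lvl1: tbl 0x32, slot 31 ⇒ 0x35007 (P1/RW1/US1/PS0)
  lvl2: tbl 0x35, slot 7 ⇒ 0x37007 (P1/RW1/US1/PS0)
  ✓ 0x37BFD  — 3 lookups
#2 VA=0x643E13099 (r,kernel):
  lvl0: tbl 0x2B, slot 25 ⇒ 0x39007 (P1/RW1/US1/PS0)
  lvl1: tbl 0x39, slot 31 ⇒ 0x3B007 (P1/RW1/US1/PS0)
  lvl2: tbl 0x3B, slot 19 ⇒ 0x3E007 (P1/RW1/US1/PS0)
  ✓ 0x3E099  — 3 lookups

Access #1 fault: NONE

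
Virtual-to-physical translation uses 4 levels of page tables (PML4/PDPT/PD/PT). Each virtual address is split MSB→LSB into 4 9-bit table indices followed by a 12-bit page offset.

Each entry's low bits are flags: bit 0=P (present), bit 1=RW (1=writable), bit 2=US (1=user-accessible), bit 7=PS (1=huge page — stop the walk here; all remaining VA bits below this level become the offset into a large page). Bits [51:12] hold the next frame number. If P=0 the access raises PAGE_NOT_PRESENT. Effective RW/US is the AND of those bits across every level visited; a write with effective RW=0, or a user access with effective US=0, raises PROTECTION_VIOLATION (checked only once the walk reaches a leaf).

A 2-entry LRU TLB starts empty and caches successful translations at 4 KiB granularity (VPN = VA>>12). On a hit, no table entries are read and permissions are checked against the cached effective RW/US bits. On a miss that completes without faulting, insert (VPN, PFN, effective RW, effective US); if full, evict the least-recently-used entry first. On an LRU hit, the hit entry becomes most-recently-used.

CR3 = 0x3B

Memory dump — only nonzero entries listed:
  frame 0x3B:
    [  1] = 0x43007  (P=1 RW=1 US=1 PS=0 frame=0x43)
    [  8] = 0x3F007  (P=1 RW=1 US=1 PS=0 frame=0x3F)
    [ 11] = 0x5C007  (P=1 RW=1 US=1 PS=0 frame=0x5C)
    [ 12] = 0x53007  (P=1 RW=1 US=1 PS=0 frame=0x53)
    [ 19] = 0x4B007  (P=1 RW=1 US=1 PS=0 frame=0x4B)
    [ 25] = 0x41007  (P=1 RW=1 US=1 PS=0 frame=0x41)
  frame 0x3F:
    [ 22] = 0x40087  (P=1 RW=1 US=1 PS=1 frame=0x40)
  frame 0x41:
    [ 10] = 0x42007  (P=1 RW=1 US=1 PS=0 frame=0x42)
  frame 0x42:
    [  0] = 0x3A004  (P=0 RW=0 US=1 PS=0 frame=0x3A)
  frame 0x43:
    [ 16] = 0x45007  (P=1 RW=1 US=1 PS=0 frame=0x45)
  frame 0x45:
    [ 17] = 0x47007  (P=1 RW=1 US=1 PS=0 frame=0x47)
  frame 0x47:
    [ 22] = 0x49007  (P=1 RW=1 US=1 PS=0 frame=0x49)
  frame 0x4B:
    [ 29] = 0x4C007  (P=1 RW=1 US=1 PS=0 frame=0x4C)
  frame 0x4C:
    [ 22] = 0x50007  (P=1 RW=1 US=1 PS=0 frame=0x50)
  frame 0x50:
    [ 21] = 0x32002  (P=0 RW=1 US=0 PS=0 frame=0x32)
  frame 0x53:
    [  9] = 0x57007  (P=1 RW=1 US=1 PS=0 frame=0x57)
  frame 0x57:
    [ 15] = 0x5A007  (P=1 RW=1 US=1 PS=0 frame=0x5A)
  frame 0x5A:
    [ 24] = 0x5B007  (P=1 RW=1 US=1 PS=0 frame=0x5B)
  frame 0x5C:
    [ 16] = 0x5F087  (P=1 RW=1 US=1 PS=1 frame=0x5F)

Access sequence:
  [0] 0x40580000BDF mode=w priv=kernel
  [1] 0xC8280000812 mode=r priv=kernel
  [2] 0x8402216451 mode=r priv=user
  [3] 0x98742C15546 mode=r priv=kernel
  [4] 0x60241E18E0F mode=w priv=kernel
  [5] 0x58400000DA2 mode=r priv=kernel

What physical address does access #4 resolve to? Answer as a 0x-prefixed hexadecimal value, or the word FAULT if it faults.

Per-access translation:
#0 VA=0x40580000BDF (w,kernel):
  lvl0: tbl 0x3B, slot 8 ⇒ 0x3F007 (P1/RW1/US1/PS0)
  lvl1: tbl 0x3F, slot 22 ⇒ 0x40087 (P1/RW1/US1/PS1)
  ✓ 0x40BDF (huge @L1)  — 2 lookups
#1 VA=0xC8280000812 (r,kernel):
  lvl0: tbl 0x3B, slot 25 ⇒ 0x41007 (P1/RW1/US1/PS0)
  lvl1: tbl 0x41, slot 10 ⇒ 0x42007 (P1/RW1/US1/PS0)
  lvl2: tbl 0x42, slot 0 ⇒ 0x3A004 (P0/RW0/US1/PS0)
  ✗ PAGE_NOT_PRESENT  [3 reads]
#2 VA=0x8402216451 (r,user):
  lvl0: tbl 0x3B, slot 1 ⇒ 0x43007 (P1/RW1/US1/PS0)
  lvl1: tbl 0x43, slot 16 ⇒ 0x45007 (P1/RW1/US1/PS0)
  lvl2: tbl 0x45, slot 17 ⇒ 0x47007 (P1/RW1/US1/PS0)
  lvl3: tbl 0x47, slot 22 ⇒ 0x49007 (P1/RW1/US1/PS0)
  ✓ 0x49451  — 4 lookups
#3 VA=0x98742C15546 (r,kernel):
  lvl0: tbl 0x3B, slot 19 ⇒ 0x4B007 (P1/RW1/US1/PS0)
  lvl1: tbl 0x4B, slot 29 ⇒ 0x4C007 (P1/RW1/US1/PS0)
  lvl2: tbl 0x4C, slot 22 ⇒ 0x50007 (P1/RW1/US1/PS0)
  lvl3: tbl 0x50, slot 21 ⇒ 0x32002 (P0/RW1/US0/PS0)
  ✗ PAGE_NOT_PRESENT  [4 reads]
#4 VA=0x60241E18E0F (w,kernel):
  lvl0: tbl 0x3B, slot 12 ⇒ 0x53007 (P1/RW1/US1/PS0)
  lvl1: tbl 0x53, slot 9 ⇒ 0x57007 (P1/RW1/US1/PS0)
  lvl2: tbl 0x57, slot 15 ⇒ 0x5A007 (P1/RW1/US1/PS0)
  lvl3: tbl 0x5A, slot 24 ⇒ 0x5B007 (P1/RW1/US1/PS0)
  ✓ 0x5BE0F  — 4 lookups
#5 VA=0x58400000DA2 (r,kernel):
  lvl0: tbl 0x3B, slot 11 ⇒ 0x5C007 (P1/RW1/US1/PS0)
  lvl1: tbl 0x5C, slot 16 ⇒ 0x5F087 (P1/RW1/US1/PS1)
  ✓ 0x5FDA2 (huge @L1)  — 2 lookups

Access #4 PA: 0x5BE0F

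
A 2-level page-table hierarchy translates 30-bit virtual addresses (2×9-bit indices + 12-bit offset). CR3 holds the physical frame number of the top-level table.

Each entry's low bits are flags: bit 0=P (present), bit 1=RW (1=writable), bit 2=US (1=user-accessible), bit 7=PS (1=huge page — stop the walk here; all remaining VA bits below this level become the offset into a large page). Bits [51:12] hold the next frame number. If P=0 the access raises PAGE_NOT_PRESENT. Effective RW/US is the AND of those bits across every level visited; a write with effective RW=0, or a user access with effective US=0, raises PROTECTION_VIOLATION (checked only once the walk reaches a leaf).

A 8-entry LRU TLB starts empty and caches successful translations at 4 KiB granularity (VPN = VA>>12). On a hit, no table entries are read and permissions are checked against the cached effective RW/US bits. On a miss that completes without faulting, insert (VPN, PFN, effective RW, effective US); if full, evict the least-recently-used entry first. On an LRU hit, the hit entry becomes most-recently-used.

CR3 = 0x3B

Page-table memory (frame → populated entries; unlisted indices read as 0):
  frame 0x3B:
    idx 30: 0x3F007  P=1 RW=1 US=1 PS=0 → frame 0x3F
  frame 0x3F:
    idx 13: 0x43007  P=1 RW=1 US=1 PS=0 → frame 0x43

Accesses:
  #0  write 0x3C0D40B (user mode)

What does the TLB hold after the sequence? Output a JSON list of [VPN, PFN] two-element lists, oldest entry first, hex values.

Per-access translation:
#0 VA=0x3C0D40B (w,user):
  lvl0: tbl 0x3B, slot 30 ⇒ 0x3F007 (P1/RW1/US1/PS0)
  lvl1: tbl 0x3F, slot 13 ⇒ 0x43007 (P1/RW1/US1/PS0)
  ✓ 0x4340B  — 2 lookups

TLB: [["0x3C0D", "0x43"]]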